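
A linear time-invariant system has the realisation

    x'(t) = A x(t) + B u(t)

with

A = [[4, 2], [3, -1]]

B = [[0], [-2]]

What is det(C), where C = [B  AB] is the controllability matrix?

AB = [[-4], [2]]
Controllability matrix C = [B  AB] = [[0, -4], [-2, 2]]
det(C) = 0·2 - (-4)·(-2) = 0 - 8 = -8
Since det(C) ≠ 0, rank(C) = 2 and the system is completely controllable.

-8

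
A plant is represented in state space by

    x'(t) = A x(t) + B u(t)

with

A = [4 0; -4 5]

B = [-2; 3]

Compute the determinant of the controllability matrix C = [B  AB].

-22

AB = [[-8], [23]]
Controllability matrix C = [B  AB] = [[-2, -8], [3, 23]]
det(C) = (-2)·23 - (-8)·3 = -46 - (-24) = -22
Since det(C) ≠ 0, rank(C) = 2 and the system is completely controllable.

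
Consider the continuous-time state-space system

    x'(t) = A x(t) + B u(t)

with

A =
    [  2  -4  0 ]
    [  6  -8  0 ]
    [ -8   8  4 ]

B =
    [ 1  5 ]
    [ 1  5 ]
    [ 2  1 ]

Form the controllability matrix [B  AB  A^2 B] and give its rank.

2

AB = [[-2, -10], [-2, -10], [8, 4]]
A^2B = [[4, 20], [4, 20], [32, 16]]
Controllability matrix C = [B  AB  A^2B] = [[1, 5, -2, -10, 4, 20], [1, 5, -2, -10, 4, 20], [2, 1, 8, 4, 32, 16]]
The rows r1, r2, r3 of C are linearly dependent: -r1 + r2 = 0 (check each entry), so rank(C) ≤ 2.
The 2×2 minor from rows 1, 3, columns 1, 2 is 1·1 - 5·2 = 1 - 10 = -9 ≠ 0, so rank(C) = 2.
rank(C) = 2 < n = 3, so the pair (A, B) is not completely controllable.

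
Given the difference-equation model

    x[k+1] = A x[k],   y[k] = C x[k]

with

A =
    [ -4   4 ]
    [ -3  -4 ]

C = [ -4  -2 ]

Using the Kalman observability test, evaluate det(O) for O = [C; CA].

CA = [[22, -8]]
Observability matrix O = [C; CA] = [[-4, -2], [22, -8]]
det(O) = (-4)·(-8) - (-2)·22 = 32 - (-44) = 76
Since det(O) ≠ 0, rank(O) = 2 and the system is completely observable.

76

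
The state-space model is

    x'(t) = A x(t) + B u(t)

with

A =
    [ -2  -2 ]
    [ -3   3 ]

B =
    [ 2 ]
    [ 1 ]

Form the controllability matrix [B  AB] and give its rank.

1

AB = [[-6], [-3]]
Controllability matrix C = [B  AB] = [[2, -6], [1, -3]]
Every column of C is a scalar multiple of column 1 = [2, 1] (multipliers 1, -3), so the columns span a one-dimensional space.
C ≠ 0, hence rank(C) = 1.
rank(C) = 1 < n = 2, so the pair (A, B) is not completely controllable.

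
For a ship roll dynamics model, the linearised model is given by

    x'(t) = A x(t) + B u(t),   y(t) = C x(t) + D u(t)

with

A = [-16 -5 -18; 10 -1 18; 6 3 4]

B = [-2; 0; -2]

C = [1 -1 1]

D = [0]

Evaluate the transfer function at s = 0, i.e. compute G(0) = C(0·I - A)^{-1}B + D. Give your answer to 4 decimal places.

8.0000

G(0) = C(-A)^{-1}B + D = -C A^{-1} B + D.
det A = -60, so A^{-1} = (1/-60)·adj(A) = [[29/30, 17/30, 9/5], [-17/15, -11/15, -9/5], [-3/5, -3/10, -11/10]]
A^{-1} B = [-83/15, 88/15, 17/5]^T
C A^{-1} B = -8
G(0) = D - C A^{-1} B = 0 - (-8) = 8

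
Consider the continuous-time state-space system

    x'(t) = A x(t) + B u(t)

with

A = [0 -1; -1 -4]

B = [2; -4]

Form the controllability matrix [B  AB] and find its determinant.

AB = [[4], [14]]
Controllability matrix C = [B  AB] = [[2, 4], [-4, 14]]
det(C) = 2·14 - 4·(-4) = 28 - (-16) = 44
Since det(C) ≠ 0, rank(C) = 2 and the system is completely controllable.

44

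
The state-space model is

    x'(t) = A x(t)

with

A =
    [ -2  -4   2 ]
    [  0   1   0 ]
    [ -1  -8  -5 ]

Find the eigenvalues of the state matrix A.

-4, -3, 1

det(sI - A) = s^3 - (tr A)s^2 + (M11 + M22 + M33)s - det A, where Mii is the 2×2 principal minor of A obtained by deleting row i and column i.
tr A = (-2) + 1 + (-5) = -6; M11 = 1·(-5) - 0·(-8) = -5 - 0 = -5; M22 = (-2)·(-5) - 2·(-1) = 10 - (-2) = 12; M33 = (-2)·1 - (-4)·0 = -2 - 0 = -2; sum of minors = 5.
det A = (-2)·(1·(-5) - 0·(-8)) - (-4)·(0·(-5) - 0·(-1)) + 2·(0·(-8) - 1·(-1)) = (-2)·(-5) - (-4)·0 + 2·1 = 12.
So p(s) = det(sI - A) = s^3 + 6s^2 + 5s - 12.
Rational-root test: any integer root divides -12. Testing small divisors, s = 1 works: p(1) = 1 + 6 + 5 + (-12) = 0, so (s - 1) is a factor.
Dividing, p(s) = (s - 1)(s^2 + 7s + 12).
Factor s^2 + 7s + 12: two numbers with sum -7 and product 12 are -3 and -4, so s^2 + 7s + 12 = (s + 3)(s + 4).
Hence p(s) = (s - 1) (s + 3) (s + 4), with roots -4, -3, 1.
At least one eigenvalue has non-negative real part, so the system is not asymptotically stable.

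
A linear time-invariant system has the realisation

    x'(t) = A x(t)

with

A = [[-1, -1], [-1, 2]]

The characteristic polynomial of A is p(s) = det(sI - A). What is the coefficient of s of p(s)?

For a 2×2 matrix, det(sI - A) = s^2 - (tr A)s + det A.
tr A = 1, det A = -3.
So p(s) = s^2 - s - 3.
The coefficient of s is -1.

-1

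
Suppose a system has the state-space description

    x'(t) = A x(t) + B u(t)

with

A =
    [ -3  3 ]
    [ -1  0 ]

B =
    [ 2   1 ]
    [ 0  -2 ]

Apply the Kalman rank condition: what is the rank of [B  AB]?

2

AB = [[-6, -9], [-2, -1]]
Controllability matrix C = [B  AB] = [[2, 1, -6, -9], [0, -2, -2, -1]]
Take the 2×2 submatrix of C formed by columns 1, 2: [[2, 1], [0, -2]]. Its determinant is 2·(-2) - 1·0 = -4 - 0 = -4 ≠ 0.
So rank(C) ≥ 2; since C has 2 rows, rank(C) = 2.
rank(C) = 2 = n, so the pair (A, B) is completely controllable.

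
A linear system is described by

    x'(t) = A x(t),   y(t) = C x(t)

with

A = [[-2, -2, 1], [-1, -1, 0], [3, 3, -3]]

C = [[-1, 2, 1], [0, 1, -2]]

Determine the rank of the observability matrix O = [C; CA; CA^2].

CA = [[3, 3, -4], [-7, -7, 6]]
CA^2 = [[-21, -21, 15], [39, 39, -25]]
Observability matrix O = [C; CA; CA^2] = [[-1, 2, 1], [0, 1, -2], [3, 3, -4], [-7, -7, 6], [-21, -21, 15], [39, 39, -25]]
Take the 3×3 submatrix of O formed by rows 1, 2, 3: [[-1, 2, 1], [0, 1, -2], [3, 3, -4]]. Its determinant is (-1)·(1·(-4) - (-2)·3) - 2·(0·(-4) - (-2)·3) + 1·(0·3 - 1·3) = (-1)·2 - 2·6 + 1·(-3) = -17 ≠ 0.
So rank(O) ≥ 3; since O has 3 columns, rank(O) = 3.
rank(O) = 3 = n, so the pair (A, C) is completely observable.

3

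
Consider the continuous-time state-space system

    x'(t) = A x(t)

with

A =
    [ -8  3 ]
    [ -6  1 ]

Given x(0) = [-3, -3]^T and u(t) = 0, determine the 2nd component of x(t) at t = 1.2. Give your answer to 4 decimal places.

-0.0074

det(sI - A) = s^2 - (tr A)s + det A, with tr A = (-8) + 1 = -7 and det A = (-8)·1 - 3·(-6) = -8 - (-18) = 10.
So p(s) = det(sI - A) = s^2 + 7s + 10.
Factor s^2 + 7s + 10: two numbers with sum -7 and product 10 are -2 and -5, so s^2 + 7s + 10 = (s + 2)(s + 5).
Hence p(s) = (s + 2) (s + 5), with roots -5, -2.
The eigenvalues -5, -2 are distinct and real, so A is diagonalisable and x(t) = e^{At} x(0) = V diag(e^{λ_i t}) V^{-1} x(0), where the columns of V are the eigenvectors.
λ = -5: A - (-5)I = [[-3, 3], [-6, 6]]. Row 1 gives (-3)·v1 + 3·v2 = 0, so take v_1 = [1, 1]^T.
λ = -2: A - (-2)I = [[-6, 3], [-6, 3]]. Row 1 gives (-6)·v1 + 3·v2 = 0, so take v_2 = [-1, -2]^T.
V = [v_1 v_2] = [[1, -1], [1, -2]] has det V = -1, so V^{-1} = adj(V)/det V = [[2, -1], [1, -1]].
Modal coordinates z(0) = V^{-1} x(0): 2·(-3) + (-1)·(-3) = -3; 1·(-3) + (-1)·(-3) = 0; so z(0) = [-3, 0]^T.
x_2(t) = Σ_i (v_i)_2 · z_i(0) · e^{λ_i t} (row 2 of V times the modal terms).
x_2(1.2) = 1·(-3)·e^{-5·1.2} + (-2)·0·e^{-2·1.2} = (-3)·0.002479 + 0·0.090718 = -0.0074.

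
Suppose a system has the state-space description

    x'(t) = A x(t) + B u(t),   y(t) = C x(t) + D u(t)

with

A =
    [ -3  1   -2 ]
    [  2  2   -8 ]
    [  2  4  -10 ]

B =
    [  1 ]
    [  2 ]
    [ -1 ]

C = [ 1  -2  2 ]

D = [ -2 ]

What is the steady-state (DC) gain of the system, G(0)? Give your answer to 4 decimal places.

-4.5000

G(0) = C(-A)^{-1}B + D = -C A^{-1} B + D.
det A = -40, so A^{-1} = (1/-40)·adj(A) = [[-3/10, -1/20, 1/10], [-1/10, -17/20, 7/10], [-1/10, -7/20, 1/5]]
A^{-1} B = [-1/2, -5/2, -1]^T
C A^{-1} B = 5/2
G(0) = D - C A^{-1} B = -2 - (5/2) = -9/2 ≈ -4.5000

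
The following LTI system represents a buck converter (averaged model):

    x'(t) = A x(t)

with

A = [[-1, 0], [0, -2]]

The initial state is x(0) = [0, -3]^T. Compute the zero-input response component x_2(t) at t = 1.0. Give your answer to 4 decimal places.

-0.4060

det(sI - A) = s^2 - (tr A)s + det A, with tr A = (-1) + (-2) = -3 and det A = (-1)·(-2) - 0·0 = 2 - 0 = 2.
So p(s) = det(sI - A) = s^2 + 3s + 2.
Factor s^2 + 3s + 2: two numbers with sum -3 and product 2 are -1 and -2, so s^2 + 3s + 2 = (s + 1)(s + 2).
Hence p(s) = (s + 1) (s + 2), with roots -2, -1.
The eigenvalues -2, -1 are distinct and real, so A is diagonalisable and x(t) = e^{At} x(0) = V diag(e^{λ_i t}) V^{-1} x(0), where the columns of V are the eigenvectors.
λ = -2: A - (-2)I = [[1, 0], [0, 0]]. Row 1 gives 1·v1 + 0·v2 = 0, so take v_1 = [0, 1]^T.
λ = -1: A - (-1)I = [[0, 0], [0, -1]]. Row 2 gives 0·v1 + (-1)·v2 = 0, so take v_2 = [1, 0]^T.
V = [v_1 v_2] = [[0, 1], [1, 0]] has det V = -1, so V^{-1} = adj(V)/det V = [[0, 1], [1, 0]].
Modal coordinates z(0) = V^{-1} x(0): 0·0 + 1·(-3) = -3; 1·0 + 0·(-3) = 0; so z(0) = [-3, 0]^T.
x_2(t) = Σ_i (v_i)_2 · z_i(0) · e^{λ_i t} (row 2 of V times the modal terms).
x_2(1.0) = 1·(-3)·e^{-2·1.0} + 0·0·e^{-1·1.0} = (-3)·0.135335 + 0·0.367879 = -0.4060.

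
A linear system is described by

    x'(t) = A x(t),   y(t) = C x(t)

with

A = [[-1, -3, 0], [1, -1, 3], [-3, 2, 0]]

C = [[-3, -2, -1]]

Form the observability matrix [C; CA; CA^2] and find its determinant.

696

CA = [[4, 9, -6]]
CA^2 = [[23, -33, 27]]
Observability matrix O = [C; CA; CA^2] = [[-3, -2, -1], [4, 9, -6], [23, -33, 27]]
Expanding along the first row, det(O) = (-3)·(9·27 - (-6)·(-33)) - (-2)·(4·27 - (-6)·23) + (-1)·(4·(-33) - 9·23) = (-3)·45 - (-2)·246 + (-1)·(-339) = 696
Since det(O) ≠ 0, rank(O) = 3 and the system is completely observable.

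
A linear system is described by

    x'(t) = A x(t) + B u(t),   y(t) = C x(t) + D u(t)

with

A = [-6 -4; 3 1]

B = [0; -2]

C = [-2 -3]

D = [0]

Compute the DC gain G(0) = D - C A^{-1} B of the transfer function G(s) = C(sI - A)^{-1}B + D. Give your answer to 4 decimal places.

3.3333

G(0) = C(-A)^{-1}B + D = -C A^{-1} B + D.
det A = 6, so A^{-1} = (1/6)·adj(A) = [[1/6, 2/3], [-1/2, -1]]
A^{-1} B = [-4/3, 2]^T
C A^{-1} B = -10/3
G(0) = D - C A^{-1} B = 0 - (-10/3) = 10/3 ≈ 3.3333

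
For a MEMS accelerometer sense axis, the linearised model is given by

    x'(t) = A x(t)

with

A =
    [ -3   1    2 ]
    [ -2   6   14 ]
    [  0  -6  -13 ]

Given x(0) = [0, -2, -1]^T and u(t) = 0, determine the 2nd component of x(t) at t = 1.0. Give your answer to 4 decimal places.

-2.3193

det(sI - A) = s^3 - (tr A)s^2 + (M11 + M22 + M33)s - det A, where Mii is the 2×2 principal minor of A obtained by deleting row i and column i.
tr A = (-3) + 6 + (-13) = -10; M11 = 6·(-13) - 14·(-6) = -78 - (-84) = 6; M22 = (-3)·(-13) - 2·0 = 39 - 0 = 39; M33 = (-3)·6 - 1·(-2) = -18 - (-2) = -16; sum of minors = 29.
det A = (-3)·(6·(-13) - 14·(-6)) - 1·((-2)·(-13) - 14·0) + 2·((-2)·(-6) - 6·0) = (-3)·6 - 1·26 + 2·12 = -20.
So p(s) = det(sI - A) = s^3 + 10s^2 + 29s + 20.
Rational-root test: any integer root divides 20. Testing small divisors, s = -1 works: p(-1) = -1 + 10 + (-29) + 20 = 0, so (s + 1) is a factor.
Dividing, p(s) = (s + 1)(s^2 + 9s + 20).
Factor s^2 + 9s + 20: two numbers with sum -9 and product 20 are -4 and -5, so s^2 + 9s + 20 = (s + 4)(s + 5).
Hence p(s) = (s + 1) (s + 4) (s + 5), with roots -5, -4, -1.
The eigenvalues -5, -4, -1 are distinct and real, so A is diagonalisable and x(t) = e^{At} x(0) = V diag(e^{λ_i t}) V^{-1} x(0), where the columns of V are the eigenvectors.
λ = -5: A - (-5)I = [[2, 1, 2], [-2, 11, 14], [0, -6, -8]]. v must be orthogonal to every row; (row 1) × (row 2) = [-8, -32, 24], so take v_1 = [-1, -4, 3]^T.
λ = -4: A - (-4)I = [[1, 1, 2], [-2, 10, 14], [0, -6, -9]]. v must be orthogonal to every row; (row 1) × (row 2) = [-6, -18, 12], so take v_2 = [1, 3, -2]^T.
λ = -1: A - (-1)I = [[-2, 1, 2], [-2, 7, 14], [0, -6, -12]]. v must be orthogonal to every row; (row 1) × (row 2) = [0, 24, -12], so take v_3 = [0, -2, 1]^T.
V = [v_1 v_2 v_3] = [[-1, 1, 0], [-4, 3, -2], [3, -2, 1]] has det V = -1, so V^{-1} = adj(V)/det V = [[1, 1, 2], [2, 1, 2], [1, -1, -1]].
Modal coordinates z(0) = V^{-1} x(0): 1·0 + 1·(-2) + 2·(-1) = -4; 2·0 + 1·(-2) + 2·(-1) = -4; 1·0 + (-1)·(-2) + (-1)·(-1) = 3; so z(0) = [-4, -4, 3]^T.
x_2(t) = Σ_i (v_i)_2 · z_i(0) · e^{λ_i t} (row 2 of V times the modal terms).
x_2(1.0) = (-4)·(-4)·e^{-5·1.0} + 3·(-4)·e^{-4·1.0} + (-2)·3·e^{-1·1.0} = 16·0.006738 + (-12)·0.018316 + (-6)·0.367879 = -2.3193.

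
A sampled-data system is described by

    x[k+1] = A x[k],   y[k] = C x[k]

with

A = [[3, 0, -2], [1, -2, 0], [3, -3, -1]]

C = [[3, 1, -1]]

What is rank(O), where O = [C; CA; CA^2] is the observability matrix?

3

CA = [[7, 1, -5]]
CA^2 = [[7, 13, -9]]
Observability matrix O = [C; CA; CA^2] = [[3, 1, -1], [7, 1, -5], [7, 13, -9]]
det(O) = 3·(1·(-9) - (-5)·13) - 1·(7·(-9) - (-5)·7) + (-1)·(7·13 - 1·7) = 3·56 - 1·(-28) + (-1)·84 = 112 ≠ 0, so rank(O) = 3.
rank(O) = 3 = n, so the pair (A, C) is completely observable.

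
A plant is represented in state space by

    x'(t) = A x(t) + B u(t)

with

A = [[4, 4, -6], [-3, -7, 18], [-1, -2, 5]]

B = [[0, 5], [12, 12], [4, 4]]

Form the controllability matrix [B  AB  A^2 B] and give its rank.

AB = [[24, 44], [-12, -27], [-4, -9]]
A^2B = [[72, 122], [-60, -105], [-20, -35]]
Controllability matrix C = [B  AB  A^2B] = [[0, 5, 24, 44, 72, 122], [12, 12, -12, -27, -60, -105], [4, 4, -4, -9, -20, -35]]
The rows r1, r2, r3 of C are linearly dependent: -r2 + 3·r3 = 0 (check each entry), so rank(C) ≤ 2.
The 2×2 minor from rows 1, 2, columns 1, 2 is 0·12 - 5·12 = 0 - 60 = -60 ≠ 0, so rank(C) = 2.
rank(C) = 2 < n = 3, so the pair (A, B) is not completely controllable.

2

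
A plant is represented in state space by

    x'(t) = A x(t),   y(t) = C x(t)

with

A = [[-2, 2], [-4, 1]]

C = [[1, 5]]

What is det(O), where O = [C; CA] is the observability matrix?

CA = [[-22, 7]]
Observability matrix O = [C; CA] = [[1, 5], [-22, 7]]
det(O) = 1·7 - 5·(-22) = 7 - (-110) = 117
Since det(O) ≠ 0, rank(O) = 2 and the system is completely observable.

117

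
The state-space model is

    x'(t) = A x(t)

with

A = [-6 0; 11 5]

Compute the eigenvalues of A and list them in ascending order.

det(sI - A) = s^2 - (tr A)s + det A, with tr A = (-6) + 5 = -1 and det A = (-6)·5 - 0·11 = -30 - 0 = -30.
So p(s) = det(sI - A) = s^2 + s - 30.
Factor s^2 + s - 30: two numbers with sum -1 and product -30 are 5 and -6, so s^2 + s - 30 = (s - 5)(s + 6).
Hence p(s) = (s - 5) (s + 6), with roots -6, 5.
At least one eigenvalue has non-negative real part, so the system is not asymptotically stable.

-6, 5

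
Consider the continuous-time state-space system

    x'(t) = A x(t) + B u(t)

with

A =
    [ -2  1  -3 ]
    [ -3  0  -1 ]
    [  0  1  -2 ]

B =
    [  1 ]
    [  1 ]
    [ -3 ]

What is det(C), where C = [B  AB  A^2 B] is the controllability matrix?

AB = [[8], [0], [7]]
A^2B = [[-37], [-31], [-14]]
Controllability matrix C = [B  AB  A^2B] = [[1, 8, -37], [1, 0, -31], [-3, 7, -14]]
Expanding along the first row, det(C) = 1·(0·(-14) - (-31)·7) - 8·(1·(-14) - (-31)·(-3)) + (-37)·(1·7 - 0·(-3)) = 1·217 - 8·(-107) + (-37)·7 = 814
Since det(C) ≠ 0, rank(C) = 3 and the system is completely controllable.

814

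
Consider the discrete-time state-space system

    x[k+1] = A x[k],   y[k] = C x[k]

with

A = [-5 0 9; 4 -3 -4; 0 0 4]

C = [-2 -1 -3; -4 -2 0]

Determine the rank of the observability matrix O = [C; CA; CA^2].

2

CA = [[6, 3, -26], [12, 6, -28]]
CA^2 = [[-18, -9, -62], [-36, -18, -28]]
Observability matrix O = [C; CA; CA^2] = [[-2, -1, -3], [-4, -2, 0], [6, 3, -26], [12, 6, -28], [-18, -9, -62], [-36, -18, -28]]
The columns c1, c2, c3 of O are linearly dependent: -c1 + 2·c2 = 0 (check each entry), so rank(O) ≤ 2.
The 2×2 minor from rows 1, 2, columns 1, 3 is (-2)·0 - (-3)·(-4) = 0 - 12 = -12 ≠ 0, so rank(O) = 2.
rank(O) = 2 < n = 3, so the pair (A, C) is not completely observable.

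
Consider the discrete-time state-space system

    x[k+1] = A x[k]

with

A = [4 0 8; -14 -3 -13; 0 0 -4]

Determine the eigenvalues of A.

det(zI - A) = z^3 - (tr A)z^2 + (M11 + M22 + M33)z - det A, where Mii is the 2×2 principal minor of A obtained by deleting row i and column i.
tr A = 4 + (-3) + (-4) = -3; M11 = (-3)·(-4) - (-13)·0 = 12 - 0 = 12; M22 = 4·(-4) - 8·0 = -16 - 0 = -16; M33 = 4·(-3) - 0·(-14) = -12 - 0 = -12; sum of minors = -16.
det A = 4·((-3)·(-4) - (-13)·0) - 0·((-14)·(-4) - (-13)·0) + 8·((-14)·0 - (-3)·0) = 4·12 - 0·56 + 8·0 = 48.
So p(z) = det(zI - A) = z^3 + 3z^2 - 16z - 48.
Rational-root test: any integer root divides -48. Testing small divisors, z = -3 works: p(-3) = -27 + 27 + 48 + (-48) = 0, so (z + 3) is a factor.
Dividing, p(z) = (z + 3)(z^2 - 16).
Factor z^2 - 16: two numbers with sum 0 and product -16 are 4 and -4, so z^2 - 16 = (z - 4)(z + 4).
Hence p(z) = (z - 4) (z + 3) (z + 4), with roots -4, -3, 4.

-4, -3, 4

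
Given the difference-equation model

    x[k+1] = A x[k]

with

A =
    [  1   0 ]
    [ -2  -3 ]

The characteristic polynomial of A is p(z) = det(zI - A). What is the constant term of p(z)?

For a 2×2 matrix, det(zI - A) = z^2 - (tr A)z + det A.
tr A = -2, det A = -3.
So p(z) = z^2 + 2z - 3.
The constant term is -3.

-3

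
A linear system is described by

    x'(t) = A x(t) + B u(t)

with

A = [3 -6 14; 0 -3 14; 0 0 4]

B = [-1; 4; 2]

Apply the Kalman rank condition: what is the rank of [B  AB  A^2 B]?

AB = [[1], [16], [8]]
A^2B = [[19], [64], [32]]
Controllability matrix C = [B  AB  A^2B] = [[-1, 1, 19], [4, 16, 64], [2, 8, 32]]
The rows r1, r2, r3 of C are linearly dependent: -r2 + 2·r3 = 0 (check each entry), so rank(C) ≤ 2.
The 2×2 minor from rows 1, 2, columns 1, 2 is (-1)·16 - 1·4 = -16 - 4 = -20 ≠ 0, so rank(C) = 2.
rank(C) = 2 < n = 3, so the pair (A, B) is not completely controllable.

2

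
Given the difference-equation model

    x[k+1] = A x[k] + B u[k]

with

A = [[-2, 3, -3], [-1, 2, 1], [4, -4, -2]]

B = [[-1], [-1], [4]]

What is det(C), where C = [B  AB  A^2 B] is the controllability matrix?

-128

AB = [[-13], [3], [-8]]
A^2B = [[59], [11], [-48]]
Controllability matrix C = [B  AB  A^2B] = [[-1, -13, 59], [-1, 3, 11], [4, -8, -48]]
Expanding along the first row, det(C) = (-1)·(3·(-48) - 11·(-8)) - (-13)·((-1)·(-48) - 11·4) + 59·((-1)·(-8) - 3·4) = (-1)·(-56) - (-13)·4 + 59·(-4) = -128
Since det(C) ≠ 0, rank(C) = 3 and the system is completely controllable.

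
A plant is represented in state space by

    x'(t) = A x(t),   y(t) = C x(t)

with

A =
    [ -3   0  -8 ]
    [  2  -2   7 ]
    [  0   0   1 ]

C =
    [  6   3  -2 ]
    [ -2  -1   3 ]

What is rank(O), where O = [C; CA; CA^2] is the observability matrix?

CA = [[-12, -6, -29], [4, 2, 12]]
CA^2 = [[24, 12, 25], [-8, -4, -6]]
Observability matrix O = [C; CA; CA^2] = [[6, 3, -2], [-2, -1, 3], [-12, -6, -29], [4, 2, 12], [24, 12, 25], [-8, -4, -6]]
The columns c1, c2, c3 of O are linearly dependent: -c1 + 2·c2 = 0 (check each entry), so rank(O) ≤ 2.
The 2×2 minor from rows 1, 2, columns 1, 3 is 6·3 - (-2)·(-2) = 18 - 4 = 14 ≠ 0, so rank(O) = 2.
rank(O) = 2 < n = 3, so the pair (A, C) is not completely observable.

2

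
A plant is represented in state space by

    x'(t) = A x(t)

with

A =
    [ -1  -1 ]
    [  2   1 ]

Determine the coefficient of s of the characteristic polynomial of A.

For a 2×2 matrix, det(sI - A) = s^2 - (tr A)s + det A.
tr A = 0, det A = 1.
So p(s) = s^2 + 1.
The coefficient of s is 0.

0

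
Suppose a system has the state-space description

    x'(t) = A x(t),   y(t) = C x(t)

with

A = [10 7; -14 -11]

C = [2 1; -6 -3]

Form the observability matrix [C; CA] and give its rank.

1

CA = [[6, 3], [-18, -9]]
Observability matrix O = [C; CA] = [[2, 1], [-6, -3], [6, 3], [-18, -9]]
Every row of O is a scalar multiple of row 1 = [2, 1] (multipliers 1, -3, 3, -9), so the rows span a one-dimensional space.
O ≠ 0, hence rank(O) = 1.
rank(O) = 1 < n = 2, so the pair (A, C) is not completely observable.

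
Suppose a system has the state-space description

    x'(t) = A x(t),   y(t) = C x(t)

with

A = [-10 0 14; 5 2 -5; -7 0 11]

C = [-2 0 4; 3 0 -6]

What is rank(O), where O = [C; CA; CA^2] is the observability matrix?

1

CA = [[-8, 0, 16], [12, 0, -24]]
CA^2 = [[-32, 0, 64], [48, 0, -96]]
Observability matrix O = [C; CA; CA^2] = [[-2, 0, 4], [3, 0, -6], [-8, 0, 16], [12, 0, -24], [-32, 0, 64], [48, 0, -96]]
Every row of O is a scalar multiple of row 1 = [-2, 0, 4] (multipliers 1, -3/2, 4, -6, 16, -24), so the rows span a one-dimensional space.
O ≠ 0, hence rank(O) = 1.
rank(O) = 1 < n = 3, so the pair (A, C) is not completely observable.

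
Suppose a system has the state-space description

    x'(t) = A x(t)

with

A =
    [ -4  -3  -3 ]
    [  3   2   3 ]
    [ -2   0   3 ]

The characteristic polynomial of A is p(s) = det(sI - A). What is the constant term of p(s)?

-9

Expand det(sI - A) for the 3×3 matrix.
p(s) = s^3 - s^2 - 11s - 9.
(Check: constant term = det(-A) = (-1)^3 det A = -9; coefficient of s^2 = -tr A = -1.)
The constant term is -9.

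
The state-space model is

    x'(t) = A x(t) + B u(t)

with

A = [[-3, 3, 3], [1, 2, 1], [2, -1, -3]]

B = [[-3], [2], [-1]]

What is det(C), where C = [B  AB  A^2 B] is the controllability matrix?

-615

AB = [[12], [0], [-5]]
A^2B = [[-51], [7], [39]]
Controllability matrix C = [B  AB  A^2B] = [[-3, 12, -51], [2, 0, 7], [-1, -5, 39]]
Expanding along the first row, det(C) = (-3)·(0·39 - 7·(-5)) - 12·(2·39 - 7·(-1)) + (-51)·(2·(-5) - 0·(-1)) = (-3)·35 - 12·85 + (-51)·(-10) = -615
Since det(C) ≠ 0, rank(C) = 3 and the system is completely controllable.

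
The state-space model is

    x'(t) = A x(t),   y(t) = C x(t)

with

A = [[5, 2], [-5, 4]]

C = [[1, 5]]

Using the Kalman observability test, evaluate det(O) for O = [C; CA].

122

CA = [[-20, 22]]
Observability matrix O = [C; CA] = [[1, 5], [-20, 22]]
det(O) = 1·22 - 5·(-20) = 22 - (-100) = 122
Since det(O) ≠ 0, rank(O) = 2 and the system is completely observable.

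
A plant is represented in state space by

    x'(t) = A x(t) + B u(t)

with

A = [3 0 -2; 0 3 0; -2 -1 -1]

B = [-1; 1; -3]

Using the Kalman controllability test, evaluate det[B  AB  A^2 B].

46

AB = [[3], [3], [4]]
A^2B = [[1], [9], [-13]]
Controllability matrix C = [B  AB  A^2B] = [[-1, 3, 1], [1, 3, 9], [-3, 4, -13]]
Expanding along the first row, det(C) = (-1)·(3·(-13) - 9·4) - 3·(1·(-13) - 9·(-3)) + 1·(1·4 - 3·(-3)) = (-1)·(-75) - 3·14 + 1·13 = 46
Since det(C) ≠ 0, rank(C) = 3 and the system is completely controllable.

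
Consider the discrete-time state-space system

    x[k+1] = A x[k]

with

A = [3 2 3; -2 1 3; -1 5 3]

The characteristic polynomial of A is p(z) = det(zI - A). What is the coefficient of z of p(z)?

Expand det(zI - A) for the 3×3 matrix.
p(z) = z^3 - 7z^2 + 7z + 57.
(Check: constant term = det(-A) = (-1)^3 det A = 57; coefficient of z^2 = -tr A = -7.)
The coefficient of z is 7.

7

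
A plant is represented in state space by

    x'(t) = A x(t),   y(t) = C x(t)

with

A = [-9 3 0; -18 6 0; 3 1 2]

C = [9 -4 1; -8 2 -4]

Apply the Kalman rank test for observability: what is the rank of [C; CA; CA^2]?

2

CA = [[-6, 4, 2], [24, -16, -8]]
CA^2 = [[-12, 8, 4], [48, -32, -16]]
Observability matrix O = [C; CA; CA^2] = [[9, -4, 1], [-8, 2, -4], [-6, 4, 2], [24, -16, -8], [-12, 8, 4], [48, -32, -16]]
The columns c1, c2, c3 of O are linearly dependent: -c1 - 2·c2 + c3 = 0 (check each entry), so rank(O) ≤ 2.
The 2×2 minor from rows 1, 2, columns 1, 2 is 9·2 - (-4)·(-8) = 18 - 32 = -14 ≠ 0, so rank(O) = 2.
rank(O) = 2 < n = 3, so the pair (A, C) is not completely observable.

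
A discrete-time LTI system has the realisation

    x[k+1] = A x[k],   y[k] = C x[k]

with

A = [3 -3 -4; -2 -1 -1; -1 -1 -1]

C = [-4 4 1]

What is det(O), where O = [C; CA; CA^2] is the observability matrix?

1475

CA = [[-21, 7, 11]]
CA^2 = [[-88, 45, 66]]
Observability matrix O = [C; CA; CA^2] = [[-4, 4, 1], [-21, 7, 11], [-88, 45, 66]]
Expanding along the first row, det(O) = (-4)·(7·66 - 11·45) - 4·((-21)·66 - 11·(-88)) + 1·((-21)·45 - 7·(-88)) = (-4)·(-33) - 4·(-418) + 1·(-329) = 1475
Since det(O) ≠ 0, rank(O) = 3 and the system is completely observable.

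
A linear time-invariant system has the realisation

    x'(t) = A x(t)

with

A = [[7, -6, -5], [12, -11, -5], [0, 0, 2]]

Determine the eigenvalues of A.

-5, 1, 2

det(sI - A) = s^3 - (tr A)s^2 + (M11 + M22 + M33)s - det A, where Mii is the 2×2 principal minor of A obtained by deleting row i and column i.
tr A = 7 + (-11) + 2 = -2; M11 = (-11)·2 - (-5)·0 = -22 - 0 = -22; M22 = 7·2 - (-5)·0 = 14 - 0 = 14; M33 = 7·(-11) - (-6)·12 = -77 - (-72) = -5; sum of minors = -13.
det A = 7·((-11)·2 - (-5)·0) - (-6)·(12·2 - (-5)·0) + (-5)·(12·0 - (-11)·0) = 7·(-22) - (-6)·24 + (-5)·0 = -10.
So p(s) = det(sI - A) = s^3 + 2s^2 - 13s + 10.
Rational-root test: any integer root divides 10. Testing small divisors, s = 1 works: p(1) = 1 + 2 + (-13) + 10 = 0, so (s - 1) is a factor.
Dividing, p(s) = (s - 1)(s^2 + 3s - 10).
Factor s^2 + 3s - 10: two numbers with sum -3 and product -10 are 2 and -5, so s^2 + 3s - 10 = (s - 2)(s + 5).
Hence p(s) = (s - 2) (s - 1) (s + 5), with roots -5, 1, 2.
At least one eigenvalue has non-negative real part, so the system is not asymptotically stable.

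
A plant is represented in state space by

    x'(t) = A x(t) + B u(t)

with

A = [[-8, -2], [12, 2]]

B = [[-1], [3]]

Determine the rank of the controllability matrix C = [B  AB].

1

AB = [[2], [-6]]
Controllability matrix C = [B  AB] = [[-1, 2], [3, -6]]
Every column of C is a scalar multiple of column 1 = [-1, 3] (multipliers 1, -2), so the columns span a one-dimensional space.
C ≠ 0, hence rank(C) = 1.
rank(C) = 1 < n = 2, so the pair (A, B) is not completely controllable.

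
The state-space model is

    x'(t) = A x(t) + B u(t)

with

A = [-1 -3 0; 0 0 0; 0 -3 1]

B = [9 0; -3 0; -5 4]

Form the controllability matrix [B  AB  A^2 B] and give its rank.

2

AB = [[0, 0], [0, 0], [4, 4]]
A^2B = [[0, 0], [0, 0], [4, 4]]
Controllability matrix C = [B  AB  A^2B] = [[9, 0, 0, 0, 0, 0], [-3, 0, 0, 0, 0, 0], [-5, 4, 4, 4, 4, 4]]
The rows r1, r2, r3 of C are linearly dependent: r1 + 3·r2 = 0 (check each entry), so rank(C) ≤ 2.
The 2×2 minor from rows 1, 3, columns 1, 2 is 9·4 - 0·(-5) = 36 - 0 = 36 ≠ 0, so rank(C) = 2.
rank(C) = 2 < n = 3, so the pair (A, B) is not completely controllable.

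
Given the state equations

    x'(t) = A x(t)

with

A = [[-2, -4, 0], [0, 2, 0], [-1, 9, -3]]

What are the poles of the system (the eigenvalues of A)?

-3, -2, 2

det(sI - A) = s^3 - (tr A)s^2 + (M11 + M22 + M33)s - det A, where Mii is the 2×2 principal minor of A obtained by deleting row i and column i.
tr A = (-2) + 2 + (-3) = -3; M11 = 2·(-3) - 0·9 = -6 - 0 = -6; M22 = (-2)·(-3) - 0·(-1) = 6 - 0 = 6; M33 = (-2)·2 - (-4)·0 = -4 - 0 = -4; sum of minors = -4.
det A = (-2)·(2·(-3) - 0·9) - (-4)·(0·(-3) - 0·(-1)) + 0·(0·9 - 2·(-1)) = (-2)·(-6) - (-4)·0 + 0·2 = 12.
So p(s) = det(sI - A) = s^3 + 3s^2 - 4s - 12.
Rational-root test: any integer root divides -12. Testing small divisors, s = -2 works: p(-2) = -8 + 12 + 8 + (-12) = 0, so (s + 2) is a factor.
Dividing, p(s) = (s + 2)(s^2 + s - 6).
Factor s^2 + s - 6: two numbers with sum -1 and product -6 are 2 and -3, so s^2 + s - 6 = (s - 2)(s + 3).
Hence p(s) = (s - 2) (s + 2) (s + 3), with roots -3, -2, 2.
At least one eigenvalue has non-negative real part, so the system is not asymptotically stable.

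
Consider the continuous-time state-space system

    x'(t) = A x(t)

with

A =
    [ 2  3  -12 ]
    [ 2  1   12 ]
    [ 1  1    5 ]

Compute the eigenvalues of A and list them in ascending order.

-1, 4, 5

det(sI - A) = s^3 - (tr A)s^2 + (M11 + M22 + M33)s - det A, where Mii is the 2×2 principal minor of A obtained by deleting row i and column i.
tr A = 2 + 1 + 5 = 8; M11 = 1·5 - 12·1 = 5 - 12 = -7; M22 = 2·5 - (-12)·1 = 10 - (-12) = 22; M33 = 2·1 - 3·2 = 2 - 6 = -4; sum of minors = 11.
det A = 2·(1·5 - 12·1) - 3·(2·5 - 12·1) + (-12)·(2·1 - 1·1) = 2·(-7) - 3·(-2) + (-12)·1 = -20.
So p(s) = det(sI - A) = s^3 - 8s^2 + 11s + 20.
Rational-root test: any integer root divides 20. Testing small divisors, s = -1 works: p(-1) = -1 + (-8) + (-11) + 20 = 0, so (s + 1) is a factor.
Dividing, p(s) = (s + 1)(s^2 - 9s + 20).
Factor s^2 - 9s + 20: two numbers with sum 9 and product 20 are 5 and 4, so s^2 - 9s + 20 = (s - 5)(s - 4).
Hence p(s) = (s - 5) (s - 4) (s + 1), with roots -1, 4, 5.
At least one eigenvalue has non-negative real part, so the system is not asymptotically stable.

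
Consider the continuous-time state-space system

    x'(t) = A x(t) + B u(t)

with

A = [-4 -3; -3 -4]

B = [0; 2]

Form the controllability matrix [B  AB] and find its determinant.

12

AB = [[-6], [-8]]
Controllability matrix C = [B  AB] = [[0, -6], [2, -8]]
det(C) = 0·(-8) - (-6)·2 = 0 - (-12) = 12
Since det(C) ≠ 0, rank(C) = 2 and the system is completely controllable.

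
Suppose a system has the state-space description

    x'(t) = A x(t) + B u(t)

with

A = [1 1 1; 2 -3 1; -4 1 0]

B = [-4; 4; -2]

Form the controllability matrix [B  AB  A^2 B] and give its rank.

3

AB = [[-2], [-22], [20]]
A^2B = [[-4], [82], [-14]]
Controllability matrix C = [B  AB  A^2B] = [[-4, -2, -4], [4, -22, 82], [-2, 20, -14]]
det(C) = (-4)·((-22)·(-14) - 82·20) - (-2)·(4·(-14) - 82·(-2)) + (-4)·(4·20 - (-22)·(-2)) = (-4)·(-1332) - (-2)·108 + (-4)·36 = 5400 ≠ 0, so rank(C) = 3.
rank(C) = 3 = n, so the pair (A, B) is completely controllable.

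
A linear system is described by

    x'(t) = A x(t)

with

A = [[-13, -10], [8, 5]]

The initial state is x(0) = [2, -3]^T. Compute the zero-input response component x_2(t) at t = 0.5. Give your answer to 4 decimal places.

det(sI - A) = s^2 - (tr A)s + det A, with tr A = (-13) + 5 = -8 and det A = (-13)·5 - (-10)·8 = -65 - (-80) = 15.
So p(s) = det(sI - A) = s^2 + 8s + 15.
Factor s^2 + 8s + 15: two numbers with sum -8 and product 15 are -3 and -5, so s^2 + 8s + 15 = (s + 3)(s + 5).
Hence p(s) = (s + 3) (s + 5), with roots -5, -3.
The eigenvalues -5, -3 are distinct and real, so A is diagonalisable and x(t) = e^{At} x(0) = V diag(e^{λ_i t}) V^{-1} x(0), where the columns of V are the eigenvectors.
λ = -5: A - (-5)I = [[-8, -10], [8, 10]]. Row 1 gives (-8)·v1 + (-10)·v2 = 0, so take v_1 = [-5, 4]^T.
λ = -3: A - (-3)I = [[-10, -10], [8, 8]]. Row 1 gives (-10)·v1 + (-10)·v2 = 0, so take v_2 = [1, -1]^T.
V = [v_1 v_2] = [[-5, 1], [4, -1]] has det V = 1, so V^{-1} = adj(V)/det V = [[-1, -1], [-4, -5]].
Modal coordinates z(0) = V^{-1} x(0): (-1)·2 + (-1)·(-3) = 1; (-4)·2 + (-5)·(-3) = 7; so z(0) = [1, 7]^T.
x_2(t) = Σ_i (v_i)_2 · z_i(0) · e^{λ_i t} (row 2 of V times the modal terms).
x_2(0.5) = 4·1·e^{-5·0.5} + (-1)·7·e^{-3·0.5} = 4·0.082085 + (-7)·0.223130 = -1.2336.

-1.2336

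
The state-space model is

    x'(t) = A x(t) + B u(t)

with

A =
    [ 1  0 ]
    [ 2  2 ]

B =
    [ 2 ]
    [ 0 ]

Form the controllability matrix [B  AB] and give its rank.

2

AB = [[2], [4]]
Controllability matrix C = [B  AB] = [[2, 2], [0, 4]]
det(C) = 2·4 - 2·0 = 8 - 0 = 8 ≠ 0, so rank(C) = 2.
rank(C) = 2 = n, so the pair (A, B) is completely controllable.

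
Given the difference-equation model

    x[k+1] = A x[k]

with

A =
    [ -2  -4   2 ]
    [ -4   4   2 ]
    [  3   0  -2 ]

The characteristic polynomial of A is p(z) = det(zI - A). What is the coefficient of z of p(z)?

Expand det(zI - A) for the 3×3 matrix.
p(z) = z^3 - 34z.
(Check: constant term = det(-A) = (-1)^3 det A = 0; coefficient of z^2 = -tr A = 0.)
The coefficient of z is -34.

-34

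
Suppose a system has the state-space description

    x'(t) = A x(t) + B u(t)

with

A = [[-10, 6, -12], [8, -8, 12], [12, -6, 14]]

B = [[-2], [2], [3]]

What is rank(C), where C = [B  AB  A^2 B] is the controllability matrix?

AB = [[-4], [4], [6]]
A^2B = [[-8], [8], [12]]
Controllability matrix C = [B  AB  A^2B] = [[-2, -4, -8], [2, 4, 8], [3, 6, 12]]
Every column of C is a scalar multiple of column 1 = [-2, 2, 3] (multipliers 1, 2, 4), so the columns span a one-dimensional space.
C ≠ 0, hence rank(C) = 1.
rank(C) = 1 < n = 3, so the pair (A, B) is not completely controllable.

1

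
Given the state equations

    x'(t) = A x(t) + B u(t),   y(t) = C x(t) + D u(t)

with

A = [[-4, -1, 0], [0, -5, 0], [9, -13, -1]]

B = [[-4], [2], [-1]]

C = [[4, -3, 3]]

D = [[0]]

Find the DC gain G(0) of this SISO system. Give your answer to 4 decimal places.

-53.9000

G(0) = C(-A)^{-1}B + D = -C A^{-1} B + D.
det A = -20, so A^{-1} = (1/-20)·adj(A) = [[-1/4, 1/20, 0], [0, -1/5, 0], [-9/4, 61/20, -1]]
A^{-1} B = [11/10, -2/5, 161/10]^T
C A^{-1} B = 539/10
G(0) = D - C A^{-1} B = 0 - (539/10) = -539/10 ≈ -53.9000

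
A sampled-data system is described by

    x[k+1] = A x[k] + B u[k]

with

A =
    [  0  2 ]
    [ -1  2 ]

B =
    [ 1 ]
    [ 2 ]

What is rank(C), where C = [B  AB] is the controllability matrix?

AB = [[4], [3]]
Controllability matrix C = [B  AB] = [[1, 4], [2, 3]]
det(C) = 1·3 - 4·2 = 3 - 8 = -5 ≠ 0, so rank(C) = 2.
rank(C) = 2 = n, so the pair (A, B) is completely controllable.

2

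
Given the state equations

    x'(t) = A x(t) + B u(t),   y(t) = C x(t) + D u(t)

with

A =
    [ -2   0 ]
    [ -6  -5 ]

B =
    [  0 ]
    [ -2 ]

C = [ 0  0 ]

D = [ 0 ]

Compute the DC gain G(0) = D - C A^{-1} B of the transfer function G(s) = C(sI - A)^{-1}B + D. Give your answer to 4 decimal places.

0.0000

G(0) = C(-A)^{-1}B + D = -C A^{-1} B + D.
det A = 10, so A^{-1} = (1/10)·adj(A) = [[-1/2, 0], [3/5, -1/5]]
A^{-1} B = [0, 2/5]^T
C A^{-1} B = 0
G(0) = D - C A^{-1} B = 0 - (0) = 0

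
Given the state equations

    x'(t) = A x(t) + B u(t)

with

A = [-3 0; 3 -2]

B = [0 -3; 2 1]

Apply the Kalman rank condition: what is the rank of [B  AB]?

2

AB = [[0, 9], [-4, -11]]
Controllability matrix C = [B  AB] = [[0, -3, 0, 9], [2, 1, -4, -11]]
Take the 2×2 submatrix of C formed by columns 1, 2: [[0, -3], [2, 1]]. Its determinant is 0·1 - (-3)·2 = 0 - (-6) = 6 ≠ 0.
So rank(C) ≥ 2; since C has 2 rows, rank(C) = 2.
rank(C) = 2 = n, so the pair (A, B) is completely controllable.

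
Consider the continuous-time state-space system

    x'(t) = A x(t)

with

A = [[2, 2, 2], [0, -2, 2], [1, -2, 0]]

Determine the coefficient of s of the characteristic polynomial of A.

Expand det(sI - A) for the 3×3 matrix.
p(s) = s^3 - 2s - 16.
(Check: constant term = det(-A) = (-1)^3 det A = -16; coefficient of s^2 = -tr A = 0.)
The coefficient of s is -2.

-2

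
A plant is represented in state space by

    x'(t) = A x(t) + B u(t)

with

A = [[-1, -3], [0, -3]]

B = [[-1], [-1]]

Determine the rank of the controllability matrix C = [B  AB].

2

AB = [[4], [3]]
Controllability matrix C = [B  AB] = [[-1, 4], [-1, 3]]
det(C) = (-1)·3 - 4·(-1) = -3 - (-4) = 1 ≠ 0, so rank(C) = 2.
rank(C) = 2 = n, so the pair (A, B) is completely controllable.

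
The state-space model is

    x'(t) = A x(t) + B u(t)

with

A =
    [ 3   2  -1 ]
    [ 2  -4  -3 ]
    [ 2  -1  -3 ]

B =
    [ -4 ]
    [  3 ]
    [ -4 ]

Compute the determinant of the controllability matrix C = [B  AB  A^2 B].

AB = [[-2], [-8], [1]]
A^2B = [[-23], [25], [1]]
Controllability matrix C = [B  AB  A^2B] = [[-4, -2, -23], [3, -8, 25], [-4, 1, 1]]
Expanding along the first row, det(C) = (-4)·((-8)·1 - 25·1) - (-2)·(3·1 - 25·(-4)) + (-23)·(3·1 - (-8)·(-4)) = (-4)·(-33) - (-2)·103 + (-23)·(-29) = 1005
Since det(C) ≠ 0, rank(C) = 3 and the system is completely controllable.

1005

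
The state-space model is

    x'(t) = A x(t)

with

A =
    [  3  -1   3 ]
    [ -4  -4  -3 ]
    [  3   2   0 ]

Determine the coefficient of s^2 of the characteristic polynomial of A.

Expand det(sI - A) for the 3×3 matrix.
p(s) = s^3 + s^2 - 19s - 39.
(Check: constant term = det(-A) = (-1)^3 det A = -39; coefficient of s^2 = -tr A = 1.)
The coefficient of s^2 is 1.

1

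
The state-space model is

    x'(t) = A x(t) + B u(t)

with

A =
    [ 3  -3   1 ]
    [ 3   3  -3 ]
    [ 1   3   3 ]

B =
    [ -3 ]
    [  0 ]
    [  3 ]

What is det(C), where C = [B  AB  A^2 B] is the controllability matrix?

AB = [[-6], [-18], [6]]
A^2B = [[42], [-90], [-42]]
Controllability matrix C = [B  AB  A^2B] = [[-3, -6, 42], [0, -18, -90], [3, 6, -42]]
Expanding along the first row, det(C) = (-3)·((-18)·(-42) - (-90)·6) - (-6)·(0·(-42) - (-90)·3) + 42·(0·6 - (-18)·3) = (-3)·1296 - (-6)·270 + 42·54 = 0
Since det(C) = 0, rank(C) < 3 and the system is not completely controllable.

0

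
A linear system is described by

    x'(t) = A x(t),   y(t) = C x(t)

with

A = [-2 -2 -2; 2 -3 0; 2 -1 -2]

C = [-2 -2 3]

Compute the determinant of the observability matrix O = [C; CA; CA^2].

-384

CA = [[6, 7, -2]]
CA^2 = [[-2, -31, -8]]
Observability matrix O = [C; CA; CA^2] = [[-2, -2, 3], [6, 7, -2], [-2, -31, -8]]
Expanding along the first row, det(O) = (-2)·(7·(-8) - (-2)·(-31)) - (-2)·(6·(-8) - (-2)·(-2)) + 3·(6·(-31) - 7·(-2)) = (-2)·(-118) - (-2)·(-52) + 3·(-172) = -384
Since det(O) ≠ 0, rank(O) = 3 and the system is completely observable.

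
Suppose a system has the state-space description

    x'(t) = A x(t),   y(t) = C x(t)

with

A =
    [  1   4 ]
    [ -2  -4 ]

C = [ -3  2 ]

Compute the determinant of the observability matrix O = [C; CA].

CA = [[-7, -20]]
Observability matrix O = [C; CA] = [[-3, 2], [-7, -20]]
det(O) = (-3)·(-20) - 2·(-7) = 60 - (-14) = 74
Since det(O) ≠ 0, rank(O) = 2 and the system is completely observable.

74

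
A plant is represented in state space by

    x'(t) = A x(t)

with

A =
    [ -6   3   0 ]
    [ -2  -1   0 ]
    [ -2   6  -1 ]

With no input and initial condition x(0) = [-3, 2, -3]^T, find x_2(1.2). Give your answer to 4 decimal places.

det(sI - A) = s^3 - (tr A)s^2 + (M11 + M22 + M33)s - det A, where Mii is the 2×2 principal minor of A obtained by deleting row i and column i.
tr A = (-6) + (-1) + (-1) = -8; M11 = (-1)·(-1) - 0·6 = 1 - 0 = 1; M22 = (-6)·(-1) - 0·(-2) = 6 - 0 = 6; M33 = (-6)·(-1) - 3·(-2) = 6 - (-6) = 12; sum of minors = 19.
det A = (-6)·((-1)·(-1) - 0·6) - 3·((-2)·(-1) - 0·(-2)) + 0·((-2)·6 - (-1)·(-2)) = (-6)·1 - 3·2 + 0·(-14) = -12.
So p(s) = det(sI - A) = s^3 + 8s^2 + 19s + 12.
Rational-root test: any integer root divides 12. Testing small divisors, s = -1 works: p(-1) = -1 + 8 + (-19) + 12 = 0, so (s + 1) is a factor.
Dividing, p(s) = (s + 1)(s^2 + 7s + 12).
Factor s^2 + 7s + 12: two numbers with sum -7 and product 12 are -3 and -4, so s^2 + 7s + 12 = (s + 3)(s + 4).
Hence p(s) = (s + 1) (s + 3) (s + 4), with roots -4, -3, -1.
The eigenvalues -4, -3, -1 are distinct and real, so A is diagonalisable and x(t) = e^{At} x(0) = V diag(e^{λ_i t}) V^{-1} x(0), where the columns of V are the eigenvectors.
λ = -4: A - (-4)I = [[-2, 3, 0], [-2, 3, 0], [-2, 6, 3]]. v must be orthogonal to every row; (row 1) × (row 3) = [9, 6, -6], so take v_1 = [3, 2, -2]^T.
λ = -3: A - (-3)I = [[-3, 3, 0], [-2, 2, 0], [-2, 6, 2]]. v must be orthogonal to every row; (row 1) × (row 3) = [6, 6, -12], so take v_2 = [1, 1, -2]^T.
λ = -1: A - (-1)I = [[-5, 3, 0], [-2, 0, 0], [-2, 6, 0]]. v must be orthogonal to every row; (row 1) × (row 2) = [0, 0, 6], so take v_3 = [0, 0, 1]^T.
V = [v_1 v_2 v_3] = [[3, 1, 0], [2, 1, 0], [-2, -2, 1]] has det V = 1, so V^{-1} = adj(V)/det V = [[1, -1, 0], [-2, 3, 0], [-2, 4, 1]].
Modal coordinates z(0) = V^{-1} x(0): 1·(-3) + (-1)·2 + 0·(-3) = -5; (-2)·(-3) + 3·2 + 0·(-3) = 12; (-2)·(-3) + 4·2 + 1·(-3) = 11; so z(0) = [-5, 12, 11]^T.
x_2(t) = Σ_i (v_i)_2 · z_i(0) · e^{λ_i t} (row 2 of V times the modal terms).
x_2(1.2) = 2·(-5)·e^{-4·1.2} + 1·12·e^{-3·1.2} + 0·11·e^{-1·1.2} = (-10)·0.008230 + 12·0.027324 + 0·0.301194 = 0.2456.

0.2456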